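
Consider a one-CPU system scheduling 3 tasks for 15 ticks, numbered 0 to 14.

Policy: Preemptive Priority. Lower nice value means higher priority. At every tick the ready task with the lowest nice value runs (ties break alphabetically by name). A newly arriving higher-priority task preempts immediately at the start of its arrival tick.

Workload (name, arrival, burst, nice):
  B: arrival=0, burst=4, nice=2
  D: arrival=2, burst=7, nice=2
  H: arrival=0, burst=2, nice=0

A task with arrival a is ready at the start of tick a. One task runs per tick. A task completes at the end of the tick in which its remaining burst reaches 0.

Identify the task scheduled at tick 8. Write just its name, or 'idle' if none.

running at tick 8 = D

t=0: ready={B,H} → run H
t=1: ready={B,H} → run H
t=2: ready={B,D} → run B
t=3: ready={B,D} → run B
t=4: ready={B,D} → run B
t=5: ready={B,D} → run B
t=6: ready={D} → run D
t=7: ready={D} → run D
t=8: ready={D} → run D
t=9: ready={D} → run D
t=10: ready={D} → run D
t=11: ready={D} → run D
t=12: ready={D} → run D
t=13: (idle)
t=14: (idle)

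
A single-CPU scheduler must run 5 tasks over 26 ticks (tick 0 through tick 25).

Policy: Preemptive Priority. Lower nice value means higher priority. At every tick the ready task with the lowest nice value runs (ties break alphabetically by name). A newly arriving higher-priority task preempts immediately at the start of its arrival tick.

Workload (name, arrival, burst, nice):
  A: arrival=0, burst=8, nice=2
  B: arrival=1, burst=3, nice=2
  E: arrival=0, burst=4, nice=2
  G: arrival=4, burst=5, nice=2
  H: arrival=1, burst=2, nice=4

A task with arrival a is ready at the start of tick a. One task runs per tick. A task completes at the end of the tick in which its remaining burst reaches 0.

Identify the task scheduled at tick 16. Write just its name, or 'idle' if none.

running at tick 16 = G

t=0: ready={A,E} → run A
t=1: ready={A,B,E,H} → run A
t=2: ready={A,B,E,H} → run A
t=3: ready={A,B,E,H} → run A
t=4: ready={A,B,E,G,H} → run A
t=5: ready={A,B,E,G,H} → run A
t=6: ready={A,B,E,G,H} → run A
t=7: ready={A,B,E,G,H} → run A
t=8: ready={B,E,G,H} → run B
t=9: ready={B,E,G,H} → run B
t=10: ready={B,E,G,H} → run B
t=11: ready={E,G,H} → run E
t=12: ready={E,G,H} → run E
t=13: ready={E,G,H} → run E
t=14: ready={E,G,H} → run E
t=15: ready={G,H} → run G
t=16: ready={G,H} → run G
t=17: ready={G,H} → run G
t=18: ready={G,H} → run G
t=19: ready={G,H} → run G
t=20: ready={H} → run H
t=21: ready={H} → run H
t=22: (idle)
t=23: (idle)
t=24: (idle)
t=25: (idle)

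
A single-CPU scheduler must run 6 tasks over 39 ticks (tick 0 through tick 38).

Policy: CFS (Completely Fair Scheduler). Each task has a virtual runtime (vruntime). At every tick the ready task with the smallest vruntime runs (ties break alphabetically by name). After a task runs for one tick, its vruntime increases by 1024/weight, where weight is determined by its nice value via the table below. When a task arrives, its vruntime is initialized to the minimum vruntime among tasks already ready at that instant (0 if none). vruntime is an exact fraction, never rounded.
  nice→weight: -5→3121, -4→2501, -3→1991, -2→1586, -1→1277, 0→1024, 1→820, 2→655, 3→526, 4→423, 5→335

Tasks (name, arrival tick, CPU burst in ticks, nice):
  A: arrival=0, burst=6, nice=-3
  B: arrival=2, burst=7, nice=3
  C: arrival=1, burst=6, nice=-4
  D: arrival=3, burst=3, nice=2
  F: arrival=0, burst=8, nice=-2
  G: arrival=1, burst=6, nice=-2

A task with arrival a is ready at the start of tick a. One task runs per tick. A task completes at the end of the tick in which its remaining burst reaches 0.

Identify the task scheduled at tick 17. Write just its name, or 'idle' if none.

running at tick 17 = C

t=0: vr[A=0 F=0] → run A
t=1: vr[A=1024/1991 C=0 F=0 G=0] → run C
t=2: vr[A=1024/1991 B=0 C=1024/2501 F=0 G=0] → run B
t=3: vr[A=1024/1991 B=512/263 C=1024/2501 D=0 F=0 G=0] → run D
t=4: vr[A=1024/1991 B=512/263 C=1024/2501 D=1024/655 F=0 G=0] → run F
t=5: vr[A=1024/1991 B=512/263 C=1024/2501 D=1024/655 F=512/793 G=0] → run G
t=6: vr[A=1024/1991 B=512/263 C=1024/2501 D=1024/655 F=512/793 G=512/793] → run C
t=7: vr[A=1024/1991 B=512/263 C=2048/2501 D=1024/655 F=512/793 G=512/793] → run A
t=8: vr[A=2048/1991 B=512/263 C=2048/2501 D=1024/655 F=512/793 G=512/793] → run F
t=9: vr[A=2048/1991 B=512/263 C=2048/2501 D=1024/655 F=1024/793 G=512/793] → run G
t=10: vr[A=2048/1991 B=512/263 C=2048/2501 D=1024/655 F=1024/793 G=1024/793] → run C
t=11: vr[A=2048/1991 B=512/263 C=3072/2501 D=1024/655 F=1024/793 G=1024/793] → run A
t=12: vr[A=3072/1991 B=512/263 C=3072/2501 D=1024/655 F=1024/793 G=1024/793] → run C
t=13: vr[A=3072/1991 B=512/263 C=4096/2501 D=1024/655 F=1024/793 G=1024/793] → run F
t=14: vr[A=3072/1991 B=512/263 C=4096/2501 D=1024/655 F=1536/793 G=1024/793] → run G
t=15: vr[A=3072/1991 B=512/263 C=4096/2501 D=1024/655 F=1536/793 G=1536/793] → run A
t=16: vr[A=4096/1991 B=512/263 C=4096/2501 D=1024/655 F=1536/793 G=1536/793] → run D
t=17: vr[A=4096/1991 B=512/263 C=4096/2501 D=2048/655 F=1536/793 G=1536/793] → run C
t=18: vr[A=4096/1991 B=512/263 C=5120/2501 D=2048/655 F=1536/793 G=1536/793] → run F
t=19: vr[A=4096/1991 B=512/263 C=5120/2501 D=2048/655 F=2048/793 G=1536/793] → run G
t=20: vr[A=4096/1991 B=512/263 C=5120/2501 D=2048/655 F=2048/793 G=2048/793] → run B
t=21: vr[A=4096/1991 B=1024/263 C=5120/2501 D=2048/655 F=2048/793 G=2048/793] → run C
t=22: vr[A=4096/1991 B=1024/263 D=2048/655 F=2048/793 G=2048/793] → run A
t=23: vr[A=5120/1991 B=1024/263 D=2048/655 F=2048/793 G=2048/793] → run A
t=24: vr[B=1024/263 D=2048/655 F=2048/793 G=2048/793] → run F
t=25: vr[B=1024/263 D=2048/655 F=2560/793 G=2048/793] → run G
t=26: vr[B=1024/263 D=2048/655 F=2560/793 G=2560/793] → run D
t=27: vr[B=1024/263 F=2560/793 G=2560/793] → run F
t=28: vr[B=1024/263 F=3072/793 G=2560/793] → run G
t=29: vr[B=1024/263 F=3072/793] → run F
t=30: vr[B=1024/263 F=3584/793] → run B
t=31: vr[B=1536/263 F=3584/793] → run F
t=32: vr[B=1536/263] → run B
t=33: vr[B=2048/263] → run B
t=34: vr[B=2560/263] → run B
t=35: vr[B=3072/263] → run B
t=36: (idle)
t=37: (idle)
t=38: (idle)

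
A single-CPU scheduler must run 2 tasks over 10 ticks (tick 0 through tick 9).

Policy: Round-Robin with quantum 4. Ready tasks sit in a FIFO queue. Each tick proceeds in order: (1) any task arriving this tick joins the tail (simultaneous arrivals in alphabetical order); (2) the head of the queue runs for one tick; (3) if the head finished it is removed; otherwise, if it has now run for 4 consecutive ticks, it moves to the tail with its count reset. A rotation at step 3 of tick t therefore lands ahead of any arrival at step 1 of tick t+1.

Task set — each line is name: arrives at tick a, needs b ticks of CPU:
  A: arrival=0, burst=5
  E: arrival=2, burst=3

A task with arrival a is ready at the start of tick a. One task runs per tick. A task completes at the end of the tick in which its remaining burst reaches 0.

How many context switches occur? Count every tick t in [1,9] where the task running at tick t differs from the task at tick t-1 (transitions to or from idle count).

context switches = 3

t=0: queue=[A] q_used=0 → run A
t=1: queue=[A] q_used=1 → run A
t=2: queue=[A,E] q_used=2 → run A
t=3: queue=[A,E] q_used=3 → run A
t=4: queue=[E,A] q_used=0 → run E
t=5: queue=[E,A] q_used=1 → run E
t=6: queue=[E,A] q_used=2 → run E
t=7: queue=[A] q_used=0 → run A
t=8: (idle)
t=9: (idle)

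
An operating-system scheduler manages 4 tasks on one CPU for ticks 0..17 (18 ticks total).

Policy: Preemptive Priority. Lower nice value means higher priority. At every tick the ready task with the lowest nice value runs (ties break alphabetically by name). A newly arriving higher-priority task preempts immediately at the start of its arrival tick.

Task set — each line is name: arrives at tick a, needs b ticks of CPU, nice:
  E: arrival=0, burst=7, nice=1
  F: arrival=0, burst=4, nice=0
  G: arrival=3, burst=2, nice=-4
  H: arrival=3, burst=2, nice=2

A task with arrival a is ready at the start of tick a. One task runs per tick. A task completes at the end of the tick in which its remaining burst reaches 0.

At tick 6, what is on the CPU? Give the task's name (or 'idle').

t=0: ready={E,F} → run F
t=1: ready={E,F} → run F
t=2: ready={E,F} → run F
t=3: ready={E,F,G,H} → run G
t=4: ready={E,F,G,H} → run G
t=5: ready={E,F,H} → run F
t=6: ready={E,H} → run E
t=7: ready={E,H} → run E
t=8: ready={E,H} → run E
t=9: ready={E,H} → run E
t=10: ready={E,H} → run E
t=11: ready={E,H} → run E
t=12: ready={E,H} → run E
t=13: ready={H} → run H
t=14: ready={H} → run H
t=15: (idle)
t=16: (idle)
t=17: (idle)

running at tick 6 = E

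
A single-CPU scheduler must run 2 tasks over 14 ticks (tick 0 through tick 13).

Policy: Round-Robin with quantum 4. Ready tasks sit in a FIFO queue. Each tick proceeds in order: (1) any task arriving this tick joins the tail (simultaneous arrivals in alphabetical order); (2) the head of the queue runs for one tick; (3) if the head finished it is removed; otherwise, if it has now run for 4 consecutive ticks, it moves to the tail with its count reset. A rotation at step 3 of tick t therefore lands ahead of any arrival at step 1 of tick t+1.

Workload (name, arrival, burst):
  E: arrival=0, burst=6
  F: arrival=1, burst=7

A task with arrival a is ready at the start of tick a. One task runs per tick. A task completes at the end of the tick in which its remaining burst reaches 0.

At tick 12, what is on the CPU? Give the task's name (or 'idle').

t=0: queue=[E] q_used=0 → run E
t=1: queue=[E,F] q_used=1 → run E
t=2: queue=[E,F] q_used=2 → run E
t=3: queue=[E,F] q_used=3 → run E
t=4: queue=[F,E] q_used=0 → run F
t=5: queue=[F,E] q_used=1 → run F
t=6: queue=[F,E] q_used=2 → run F
t=7: queue=[F,E] q_used=3 → run F
t=8: queue=[E,F] q_used=0 → run E
t=9: queue=[E,F] q_used=1 → run E
t=10: queue=[F] q_used=0 → run F
t=11: queue=[F] q_used=1 → run F
t=12: queue=[F] q_used=2 → run F
t=13: (idle)

running at tick 12 = F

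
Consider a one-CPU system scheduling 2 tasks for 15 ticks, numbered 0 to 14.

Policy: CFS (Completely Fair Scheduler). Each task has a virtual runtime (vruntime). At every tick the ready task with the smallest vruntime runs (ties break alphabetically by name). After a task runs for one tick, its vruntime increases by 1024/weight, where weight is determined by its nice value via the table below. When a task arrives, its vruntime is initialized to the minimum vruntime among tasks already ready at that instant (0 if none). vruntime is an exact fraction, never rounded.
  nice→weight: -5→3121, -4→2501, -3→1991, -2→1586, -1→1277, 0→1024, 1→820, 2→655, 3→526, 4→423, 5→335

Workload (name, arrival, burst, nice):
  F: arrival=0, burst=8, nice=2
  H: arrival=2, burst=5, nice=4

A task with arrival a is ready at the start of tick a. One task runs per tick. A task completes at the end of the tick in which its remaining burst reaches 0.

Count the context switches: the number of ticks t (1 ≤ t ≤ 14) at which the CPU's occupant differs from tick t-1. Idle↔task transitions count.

t=0: vr[F=0] → run F
t=1: vr[F=1024/655] → run F
t=2: vr[F=2048/655 H=2048/655] → run F
t=3: vr[F=3072/655 H=2048/655] → run H
t=4: vr[F=3072/655 H=1537024/277065] → run F
t=5: vr[F=4096/655 H=1537024/277065] → run H
t=6: vr[F=4096/655 H=2207744/277065] → run F
t=7: vr[F=1024/131 H=2207744/277065] → run F
t=8: vr[F=6144/655 H=2207744/277065] → run H
t=9: vr[F=6144/655 H=959488/92355] → run F
t=10: vr[F=7168/655 H=959488/92355] → run H
t=11: vr[F=7168/655 H=3549184/277065] → run F
t=12: vr[H=3549184/277065] → run H
t=13: (idle)
t=14: (idle)

context switches = 10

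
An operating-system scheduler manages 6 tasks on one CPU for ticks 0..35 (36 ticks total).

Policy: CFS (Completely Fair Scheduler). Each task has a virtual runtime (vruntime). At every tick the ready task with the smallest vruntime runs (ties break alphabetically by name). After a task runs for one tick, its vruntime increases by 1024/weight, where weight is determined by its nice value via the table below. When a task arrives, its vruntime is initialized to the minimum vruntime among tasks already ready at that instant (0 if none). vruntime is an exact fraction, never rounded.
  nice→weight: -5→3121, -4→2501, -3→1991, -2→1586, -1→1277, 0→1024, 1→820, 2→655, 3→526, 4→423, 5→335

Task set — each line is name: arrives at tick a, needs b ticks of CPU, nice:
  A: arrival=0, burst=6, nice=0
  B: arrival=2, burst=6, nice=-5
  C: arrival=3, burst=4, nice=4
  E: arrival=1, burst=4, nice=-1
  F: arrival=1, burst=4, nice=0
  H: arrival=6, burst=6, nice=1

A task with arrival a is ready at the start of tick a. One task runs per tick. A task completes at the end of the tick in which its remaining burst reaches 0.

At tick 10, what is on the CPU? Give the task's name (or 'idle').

running at tick 10 = B

t=0: vr[A=0] → run A
t=1: vr[A=1 E=1 F=1] → run A
t=2: vr[A=2 B=1 E=1 F=1] → run B
t=3: vr[A=2 B=4145/3121 C=1 E=1 F=1] → run C
t=4: vr[A=2 B=4145/3121 C=1447/423 E=1 F=1] → run E
t=5: vr[A=2 B=4145/3121 C=1447/423 E=2301/1277 F=1] → run F
t=6: vr[A=2 B=4145/3121 C=1447/423 E=2301/1277 F=2 H=4145/3121] → run B
t=7: vr[A=2 B=5169/3121 C=1447/423 E=2301/1277 F=2 H=4145/3121] → run H
t=8: vr[A=2 B=5169/3121 C=1447/423 E=2301/1277 F=2 H=1648701/639805] → run B
t=9: vr[A=2 B=6193/3121 C=1447/423 E=2301/1277 F=2 H=1648701/639805] → run E
t=10: vr[A=2 B=6193/3121 C=1447/423 E=3325/1277 F=2 H=1648701/639805] → run B
t=11: vr[A=2 B=7217/3121 C=1447/423 E=3325/1277 F=2 H=1648701/639805] → run A
t=12: vr[A=3 B=7217/3121 C=1447/423 E=3325/1277 F=2 H=1648701/639805] → run F
t=13: vr[A=3 B=7217/3121 C=1447/423 E=3325/1277 F=3 H=1648701/639805] → run B
t=14: vr[A=3 B=8241/3121 C=1447/423 E=3325/1277 F=3 H=1648701/639805] → run H
t=15: vr[A=3 B=8241/3121 C=1447/423 E=3325/1277 F=3 H=2447677/639805] → run E
t=16: vr[A=3 B=8241/3121 C=1447/423 E=4349/1277 F=3 H=2447677/639805] → run B
t=17: vr[A=3 C=1447/423 E=4349/1277 F=3 H=2447677/639805] → run A
t=18: vr[A=4 C=1447/423 E=4349/1277 F=3 H=2447677/639805] → run F
t=19: vr[A=4 C=1447/423 E=4349/1277 F=4 H=2447677/639805] → run E
t=20: vr[A=4 C=1447/423 F=4 H=2447677/639805] → run C
t=21: vr[A=4 C=2471/423 F=4 H=2447677/639805] → run H
t=22: vr[A=4 C=2471/423 F=4 H=3246653/639805] → run A
t=23: vr[A=5 C=2471/423 F=4 H=3246653/639805] → run F
t=24: vr[A=5 C=2471/423 H=3246653/639805] → run A
t=25: vr[C=2471/423 H=3246653/639805] → run H
t=26: vr[C=2471/423 H=4045629/639805] → run C
t=27: vr[C=1165/141 H=4045629/639805] → run H
t=28: vr[C=1165/141 H=968921/127961] → run H
t=29: vr[C=1165/141] → run C
t=30: (idle)
t=31: (idle)
t=32: (idle)
t=33: (idle)
t=34: (idle)
t=35: (idle)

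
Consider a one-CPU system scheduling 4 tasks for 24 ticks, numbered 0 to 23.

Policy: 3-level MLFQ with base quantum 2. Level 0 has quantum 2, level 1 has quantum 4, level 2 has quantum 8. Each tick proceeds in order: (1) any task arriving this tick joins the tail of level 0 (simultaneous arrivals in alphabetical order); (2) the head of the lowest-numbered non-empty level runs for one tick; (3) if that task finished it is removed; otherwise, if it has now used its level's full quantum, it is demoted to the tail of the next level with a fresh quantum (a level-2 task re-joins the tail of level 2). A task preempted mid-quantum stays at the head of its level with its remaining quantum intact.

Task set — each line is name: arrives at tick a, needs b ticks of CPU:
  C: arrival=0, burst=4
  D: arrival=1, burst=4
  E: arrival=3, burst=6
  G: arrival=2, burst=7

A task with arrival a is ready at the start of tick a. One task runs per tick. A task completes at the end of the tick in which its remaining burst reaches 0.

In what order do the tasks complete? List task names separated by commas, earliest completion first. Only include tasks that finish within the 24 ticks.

t=0: L0/L1/L2 = C/-/- → run C
t=1: L0/L1/L2 = CD/-/- → run C
t=2: L0/L1/L2 = DG/C/- → run D
t=3: L0/L1/L2 = DGE/C/- → run D
t=4: L0/L1/L2 = GE/CD/- → run G
t=5: L0/L1/L2 = GE/CD/- → run G
t=6: L0/L1/L2 = E/CDG/- → run E
t=7: L0/L1/L2 = E/CDG/- → run E
t=8: L0/L1/L2 = -/CDGE/- → run C
t=9: L0/L1/L2 = -/CDGE/- → run C
t=10: L0/L1/L2 = -/DGE/- → run D
t=11: L0/L1/L2 = -/DGE/- → run D
t=12: L0/L1/L2 = -/GE/- → run G
t=13: L0/L1/L2 = -/GE/- → run G
t=14: L0/L1/L2 = -/GE/- → run G
t=15: L0/L1/L2 = -/GE/- → run G
t=16: L0/L1/L2 = -/E/G → run E
t=17: L0/L1/L2 = -/E/G → run E
t=18: L0/L1/L2 = -/E/G → run E
t=19: L0/L1/L2 = -/E/G → run E
t=20: L0/L1/L2 = -/-/G → run G
t=21: (idle)
t=22: (idle)
t=23: (idle)

completion order = C, D, E, G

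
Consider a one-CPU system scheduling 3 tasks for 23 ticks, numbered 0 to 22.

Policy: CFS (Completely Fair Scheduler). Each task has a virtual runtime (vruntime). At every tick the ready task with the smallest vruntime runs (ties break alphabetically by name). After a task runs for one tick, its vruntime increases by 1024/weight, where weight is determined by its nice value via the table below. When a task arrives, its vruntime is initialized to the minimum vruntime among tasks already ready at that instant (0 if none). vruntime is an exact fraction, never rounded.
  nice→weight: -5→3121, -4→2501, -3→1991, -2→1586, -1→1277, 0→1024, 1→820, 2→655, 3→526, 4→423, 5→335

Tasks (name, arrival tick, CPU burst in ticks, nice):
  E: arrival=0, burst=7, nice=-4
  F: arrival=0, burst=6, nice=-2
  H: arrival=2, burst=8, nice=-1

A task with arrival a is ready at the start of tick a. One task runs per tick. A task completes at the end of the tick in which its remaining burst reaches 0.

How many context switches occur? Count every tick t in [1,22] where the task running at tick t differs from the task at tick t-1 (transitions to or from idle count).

context switches = 17

t=0: vr[E=0 F=0] → run E
t=1: vr[E=1024/2501 F=0] → run F
t=2: vr[E=1024/2501 F=512/793 H=1024/2501] → run E
t=3: vr[E=2048/2501 F=512/793 H=1024/2501] → run H
t=4: vr[E=2048/2501 F=512/793 H=3868672/3193777] → run F
t=5: vr[E=2048/2501 F=1024/793 H=3868672/3193777] → run E
t=6: vr[E=3072/2501 F=1024/793 H=3868672/3193777] → run H
t=7: vr[E=3072/2501 F=1024/793 H=6429696/3193777] → run E
t=8: vr[E=4096/2501 F=1024/793 H=6429696/3193777] → run F
t=9: vr[E=4096/2501 F=1536/793 H=6429696/3193777] → run E
t=10: vr[E=5120/2501 F=1536/793 H=6429696/3193777] → run F
t=11: vr[E=5120/2501 F=2048/793 H=6429696/3193777] → run H
t=12: vr[E=5120/2501 F=2048/793 H=8990720/3193777] → run E
t=13: vr[E=6144/2501 F=2048/793 H=8990720/3193777] → run E
t=14: vr[F=2048/793 H=8990720/3193777] → run F
t=15: vr[F=2560/793 H=8990720/3193777] → run H
t=16: vr[F=2560/793 H=11551744/3193777] → run F
t=17: vr[H=11551744/3193777] → run H
t=18: vr[H=14112768/3193777] → run H
t=19: vr[H=16673792/3193777] → run H
t=20: vr[H=19234816/3193777] → run H
t=21: (idle)
t=22: (idle)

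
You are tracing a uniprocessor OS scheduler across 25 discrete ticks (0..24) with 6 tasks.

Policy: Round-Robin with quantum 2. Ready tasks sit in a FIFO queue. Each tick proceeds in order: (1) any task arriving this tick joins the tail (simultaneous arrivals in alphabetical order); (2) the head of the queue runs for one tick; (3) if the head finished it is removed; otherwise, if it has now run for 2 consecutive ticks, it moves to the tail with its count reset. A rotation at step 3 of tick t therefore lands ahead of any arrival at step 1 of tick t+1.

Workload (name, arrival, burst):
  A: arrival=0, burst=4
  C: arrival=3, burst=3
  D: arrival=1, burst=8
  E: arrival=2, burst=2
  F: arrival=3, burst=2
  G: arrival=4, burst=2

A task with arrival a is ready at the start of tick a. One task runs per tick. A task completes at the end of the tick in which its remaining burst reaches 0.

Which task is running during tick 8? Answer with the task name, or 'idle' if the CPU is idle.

t=0: queue=[A] q_used=0 → run A
t=1: queue=[A,D] q_used=1 → run A
t=2: queue=[D,A,E] q_used=0 → run D
t=3: queue=[D,A,E,C,F] q_used=1 → run D
t=4: queue=[A,E,C,F,D,G] q_used=0 → run A
t=5: queue=[A,E,C,F,D,G] q_used=1 → run A
t=6: queue=[E,C,F,D,G] q_used=0 → run E
t=7: queue=[E,C,F,D,G] q_used=1 → run E
t=8: queue=[C,F,D,G] q_used=0 → run C
t=9: queue=[C,F,D,G] q_used=1 → run C
t=10: queue=[F,D,G,C] q_used=0 → run F
t=11: queue=[F,D,G,C] q_used=1 → run F
t=12: queue=[D,G,C] q_used=0 → run D
t=13: queue=[D,G,C] q_used=1 → run D
t=14: queue=[G,C,D] q_used=0 → run G
t=15: queue=[G,C,D] q_used=1 → run G
t=16: queue=[C,D] q_used=0 → run C
t=17: queue=[D] q_used=0 → run D
t=18: queue=[D] q_used=1 → run D
t=19: queue=[D] q_used=0 → run D
t=20: queue=[D] q_used=1 → run D
t=21: (idle)
t=22: (idle)
t=23: (idle)
t=24: (idle)

running at tick 8 = C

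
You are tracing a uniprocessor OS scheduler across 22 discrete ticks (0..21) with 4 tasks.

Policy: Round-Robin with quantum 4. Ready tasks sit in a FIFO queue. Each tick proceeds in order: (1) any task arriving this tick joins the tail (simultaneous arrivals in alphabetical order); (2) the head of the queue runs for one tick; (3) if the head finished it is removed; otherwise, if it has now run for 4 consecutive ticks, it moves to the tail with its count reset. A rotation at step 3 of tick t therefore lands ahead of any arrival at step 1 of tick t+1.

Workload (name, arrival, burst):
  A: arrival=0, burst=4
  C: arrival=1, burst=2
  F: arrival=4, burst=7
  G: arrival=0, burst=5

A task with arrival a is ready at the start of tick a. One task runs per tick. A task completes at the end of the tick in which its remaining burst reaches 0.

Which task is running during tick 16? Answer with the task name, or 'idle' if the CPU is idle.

running at tick 16 = F

t=0: queue=[A,G] q_used=0 → run A
t=1: queue=[A,G,C] q_used=1 → run A
t=2: queue=[A,G,C] q_used=2 → run A
t=3: queue=[A,G,C] q_used=3 → run A
t=4: queue=[G,C,F] q_used=0 → run G
t=5: queue=[G,C,F] q_used=1 → run G
t=6: queue=[G,C,F] q_used=2 → run G
t=7: queue=[G,C,F] q_used=3 → run G
t=8: queue=[C,F,G] q_used=0 → run C
t=9: queue=[C,F,G] q_used=1 → run C
t=10: queue=[F,G] q_used=0 → run F
t=11: queue=[F,G] q_used=1 → run F
t=12: queue=[F,G] q_used=2 → run F
t=13: queue=[F,G] q_used=3 → run F
t=14: queue=[G,F] q_used=0 → run G
t=15: queue=[F] q_used=0 → run F
t=16: queue=[F] q_used=1 → run F
t=17: queue=[F] q_used=2 → run F
t=18: (idle)
t=19: (idle)
t=20: (idle)
t=21: (idle)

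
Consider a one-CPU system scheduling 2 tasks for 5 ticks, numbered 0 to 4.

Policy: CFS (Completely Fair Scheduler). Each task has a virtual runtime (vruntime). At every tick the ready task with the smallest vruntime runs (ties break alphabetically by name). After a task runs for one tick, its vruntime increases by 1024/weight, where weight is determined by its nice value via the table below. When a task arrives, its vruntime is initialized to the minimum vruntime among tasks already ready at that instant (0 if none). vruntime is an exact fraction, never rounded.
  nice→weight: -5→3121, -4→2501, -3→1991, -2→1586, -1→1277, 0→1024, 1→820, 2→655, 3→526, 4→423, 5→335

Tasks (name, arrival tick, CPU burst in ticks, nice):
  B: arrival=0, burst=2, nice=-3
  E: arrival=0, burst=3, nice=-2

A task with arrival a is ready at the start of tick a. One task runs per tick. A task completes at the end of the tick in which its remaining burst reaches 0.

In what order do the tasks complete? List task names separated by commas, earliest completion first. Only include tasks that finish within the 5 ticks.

t=0: vr[B=0 E=0] → run B
t=1: vr[B=1024/1991 E=0] → run E
t=2: vr[B=1024/1991 E=512/793] → run B
t=3: vr[E=512/793] → run E
t=4: vr[E=1024/793] → run E

completion order = B, E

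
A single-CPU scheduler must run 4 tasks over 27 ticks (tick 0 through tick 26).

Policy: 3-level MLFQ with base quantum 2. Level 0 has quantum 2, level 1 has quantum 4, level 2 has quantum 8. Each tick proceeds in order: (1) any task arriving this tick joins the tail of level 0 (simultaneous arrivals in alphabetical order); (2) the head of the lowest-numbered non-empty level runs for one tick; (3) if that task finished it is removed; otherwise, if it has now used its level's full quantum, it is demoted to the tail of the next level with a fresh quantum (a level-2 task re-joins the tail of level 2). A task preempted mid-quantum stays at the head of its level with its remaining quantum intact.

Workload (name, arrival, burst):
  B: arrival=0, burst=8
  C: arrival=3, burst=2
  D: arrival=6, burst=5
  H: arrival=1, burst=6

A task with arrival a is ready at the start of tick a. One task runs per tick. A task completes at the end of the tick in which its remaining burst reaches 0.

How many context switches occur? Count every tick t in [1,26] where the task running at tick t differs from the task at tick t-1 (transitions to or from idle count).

t=0: L0/L1/L2 = B/-/- → run B
t=1: L0/L1/L2 = BH/-/- → run B
t=2: L0/L1/L2 = H/B/- → run H
t=3: L0/L1/L2 = HC/B/- → run H
t=4: L0/L1/L2 = C/BH/- → run C
t=5: L0/L1/L2 = C/BH/- → run C
t=6: L0/L1/L2 = D/BH/- → run D
t=7: L0/L1/L2 = D/BH/- → run D
t=8: L0/L1/L2 = -/BHD/- → run B
t=9: L0/L1/L2 = -/BHD/- → run B
t=10: L0/L1/L2 = -/BHD/- → run B
t=11: L0/L1/L2 = -/BHD/- → run B
t=12: L0/L1/L2 = -/HD/B → run H
t=13: L0/L1/L2 = -/HD/B → run H
t=14: L0/L1/L2 = -/HD/B → run H
t=15: L0/L1/L2 = -/HD/B → run H
t=16: L0/L1/L2 = -/D/B → run D
t=17: L0/L1/L2 = -/D/B → run D
t=18: L0/L1/L2 = -/D/B → run D
t=19: L0/L1/L2 = -/-/B → run B
t=20: L0/L1/L2 = -/-/B → run B
t=21: (idle)
t=22: (idle)
t=23: (idle)
t=24: (idle)
t=25: (idle)
t=26: (idle)

context switches = 8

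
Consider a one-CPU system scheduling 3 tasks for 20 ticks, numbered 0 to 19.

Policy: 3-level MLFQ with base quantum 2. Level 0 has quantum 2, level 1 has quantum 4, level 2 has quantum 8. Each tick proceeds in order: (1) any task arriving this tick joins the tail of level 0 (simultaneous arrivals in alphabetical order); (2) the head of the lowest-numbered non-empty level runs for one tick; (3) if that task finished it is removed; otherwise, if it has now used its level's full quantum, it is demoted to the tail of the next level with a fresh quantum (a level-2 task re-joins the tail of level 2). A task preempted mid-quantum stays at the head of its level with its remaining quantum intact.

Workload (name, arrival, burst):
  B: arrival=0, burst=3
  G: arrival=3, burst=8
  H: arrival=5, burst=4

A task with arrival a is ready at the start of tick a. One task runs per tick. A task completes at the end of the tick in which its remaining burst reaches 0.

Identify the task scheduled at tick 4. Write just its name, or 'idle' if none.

running at tick 4 = G

t=0: L0/L1/L2 = B/-/- → run B
t=1: L0/L1/L2 = B/-/- → run B
t=2: L0/L1/L2 = -/B/- → run B
t=3: L0/L1/L2 = G/-/- → run G
t=4: L0/L1/L2 = G/-/- → run G
t=5: L0/L1/L2 = H/G/- → run H
t=6: L0/L1/L2 = H/G/- → run H
t=7: L0/L1/L2 = -/GH/- → run G
t=8: L0/L1/L2 = -/GH/- → run G
t=9: L0/L1/L2 = -/GH/- → run G
t=10: L0/L1/L2 = -/GH/- → run G
t=11: L0/L1/L2 = -/H/G → run H
t=12: L0/L1/L2 = -/H/G → run H
t=13: L0/L1/L2 = -/-/G → run G
t=14: L0/L1/L2 = -/-/G → run G
t=15: (idle)
t=16: (idle)
t=17: (idle)
t=18: (idle)
t=19: (idle)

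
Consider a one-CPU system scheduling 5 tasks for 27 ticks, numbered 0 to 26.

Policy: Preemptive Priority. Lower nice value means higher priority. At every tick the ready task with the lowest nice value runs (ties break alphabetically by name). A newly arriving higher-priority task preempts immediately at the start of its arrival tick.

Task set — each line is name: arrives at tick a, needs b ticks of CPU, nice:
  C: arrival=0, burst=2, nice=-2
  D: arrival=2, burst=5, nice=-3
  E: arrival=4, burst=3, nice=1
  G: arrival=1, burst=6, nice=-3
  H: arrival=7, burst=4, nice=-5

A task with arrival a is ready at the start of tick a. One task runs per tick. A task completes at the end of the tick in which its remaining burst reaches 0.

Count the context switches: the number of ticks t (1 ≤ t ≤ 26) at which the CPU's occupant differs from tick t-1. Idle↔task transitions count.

context switches = 7

t=0: ready={C} → run C
t=1: ready={C,G} → run G
t=2: ready={C,D,G} → run D
t=3: ready={C,D,G} → run D
t=4: ready={C,D,E,G} → run D
t=5: ready={C,D,E,G} → run D
t=6: ready={C,D,E,G} → run D
t=7: ready={C,E,G,H} → run H
t=8: ready={C,E,G,H} → run H
t=9: ready={C,E,G,H} → run H
t=10: ready={C,E,G,H} → run H
t=11: ready={C,E,G} → run G
t=12: ready={C,E,G} → run G
t=13: ready={C,E,G} → run G
t=14: ready={C,E,G} → run G
t=15: ready={C,E,G} → run G
t=16: ready={C,E} → run C
t=17: ready={E} → run E
t=18: ready={E} → run E
t=19: ready={E} → run E
t=20: (idle)
t=21: (idle)
t=22: (idle)
t=23: (idle)
t=24: (idle)
t=25: (idle)
t=26: (idle)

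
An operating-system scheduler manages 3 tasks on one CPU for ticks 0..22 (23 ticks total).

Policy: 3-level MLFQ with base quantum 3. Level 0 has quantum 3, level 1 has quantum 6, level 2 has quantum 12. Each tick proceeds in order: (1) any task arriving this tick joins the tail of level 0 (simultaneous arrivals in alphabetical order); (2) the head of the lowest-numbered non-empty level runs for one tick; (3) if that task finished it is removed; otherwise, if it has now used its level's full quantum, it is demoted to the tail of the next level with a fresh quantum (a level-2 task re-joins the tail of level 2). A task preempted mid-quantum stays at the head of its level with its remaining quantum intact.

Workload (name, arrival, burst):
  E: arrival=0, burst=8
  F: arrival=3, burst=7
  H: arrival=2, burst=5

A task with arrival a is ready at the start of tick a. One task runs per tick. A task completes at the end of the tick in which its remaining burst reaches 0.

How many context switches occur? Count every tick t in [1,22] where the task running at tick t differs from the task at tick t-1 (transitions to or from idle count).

context switches = 6

t=0: L0/L1/L2 = E/-/- → run E
t=1: L0/L1/L2 = E/-/- → run E
t=2: L0/L1/L2 = EH/-/- → run E
t=3: L0/L1/L2 = HF/E/- → run H
t=4: L0/L1/L2 = HF/E/- → run H
t=5: L0/L1/L2 = HF/E/- → run H
t=6: L0/L1/L2 = F/EH/- → run F
t=7: L0/L1/L2 = F/EH/- → run F
t=8: L0/L1/L2 = F/EH/- → run F
t=9: L0/L1/L2 = -/EHF/- → run E
t=10: L0/L1/L2 = -/EHF/- → run E
t=11: L0/L1/L2 = -/EHF/- → run E
t=12: L0/L1/L2 = -/EHF/- → run E
t=13: L0/L1/L2 = -/EHF/- → run E
t=14: L0/L1/L2 = -/HF/- → run H
t=15: L0/L1/L2 = -/HF/- → run H
t=16: L0/L1/L2 = -/F/- → run F
t=17: L0/L1/L2 = -/F/- → run F
t=18: L0/L1/L2 = -/F/- → run F
t=19: L0/L1/L2 = -/F/- → run F
t=20: (idle)
t=21: (idle)
t=22: (idle)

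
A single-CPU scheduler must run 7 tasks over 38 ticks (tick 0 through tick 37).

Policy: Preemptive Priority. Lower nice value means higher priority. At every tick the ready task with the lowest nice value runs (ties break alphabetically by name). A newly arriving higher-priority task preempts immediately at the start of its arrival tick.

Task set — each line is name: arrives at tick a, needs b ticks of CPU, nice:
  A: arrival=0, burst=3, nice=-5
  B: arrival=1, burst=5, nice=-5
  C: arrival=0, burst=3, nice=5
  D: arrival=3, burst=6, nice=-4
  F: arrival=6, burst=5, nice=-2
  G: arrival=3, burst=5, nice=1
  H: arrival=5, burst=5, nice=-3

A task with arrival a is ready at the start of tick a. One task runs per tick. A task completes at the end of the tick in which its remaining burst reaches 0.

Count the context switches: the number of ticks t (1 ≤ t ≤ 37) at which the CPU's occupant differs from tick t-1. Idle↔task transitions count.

t=0: ready={A,C} → run A
t=1: ready={A,B,C} → run A
t=2: ready={A,B,C} → run A
t=3: ready={B,C,D,G} → run B
t=4: ready={B,C,D,G} → run B
t=5: ready={B,C,D,G,H} → run B
t=6: ready={B,C,D,F,G,H} → run B
t=7: ready={B,C,D,F,G,H} → run B
t=8: ready={C,D,F,G,H} → run D
t=9: ready={C,D,F,G,H} → run D
t=10: ready={C,D,F,G,H} → run D
t=11: ready={C,D,F,G,H} → run D
t=12: ready={C,D,F,G,H} → run D
t=13: ready={C,D,F,G,H} → run D
t=14: ready={C,F,G,H} → run H
t=15: ready={C,F,G,H} → run H
t=16: ready={C,F,G,H} → run H
t=17: ready={C,F,G,H} → run H
t=18: ready={C,F,G,H} → run H
t=19: ready={C,F,G} → run F
t=20: ready={C,F,G} → run F
t=21: ready={C,F,G} → run F
t=22: ready={C,F,G} → run F
t=23: ready={C,F,G} → run F
t=24: ready={C,G} → run G
t=25: ready={C,G} → run G
t=26: ready={C,G} → run G
t=27: ready={C,G} → run G
t=28: ready={C,G} → run G
t=29: ready={C} → run C
t=30: ready={C} → run C
t=31: ready={C} → run C
t=32: (idle)
t=33: (idle)
t=34: (idle)
t=35: (idle)
t=36: (idle)
t=37: (idle)

context switches = 7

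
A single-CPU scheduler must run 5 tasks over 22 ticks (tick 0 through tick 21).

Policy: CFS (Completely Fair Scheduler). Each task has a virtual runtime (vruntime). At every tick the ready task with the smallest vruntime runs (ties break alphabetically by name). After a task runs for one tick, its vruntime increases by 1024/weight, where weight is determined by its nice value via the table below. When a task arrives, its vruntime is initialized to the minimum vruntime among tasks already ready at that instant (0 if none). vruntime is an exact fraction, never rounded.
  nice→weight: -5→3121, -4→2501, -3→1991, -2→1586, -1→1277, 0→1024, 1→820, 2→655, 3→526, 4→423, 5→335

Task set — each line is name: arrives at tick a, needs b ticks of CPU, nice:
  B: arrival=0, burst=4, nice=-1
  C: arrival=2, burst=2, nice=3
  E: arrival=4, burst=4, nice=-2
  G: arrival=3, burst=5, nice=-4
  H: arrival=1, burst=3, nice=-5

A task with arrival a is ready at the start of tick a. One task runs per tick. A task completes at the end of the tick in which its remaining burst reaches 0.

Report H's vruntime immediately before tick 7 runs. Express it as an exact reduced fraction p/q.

vruntime(H, start of tick 7) = 5811200/3985517

t=0: vr[B=0] → run B
t=1: vr[B=1024/1277 H=1024/1277] → run B
t=2: vr[B=2048/1277 C=1024/1277 H=1024/1277] → run C
t=3: vr[B=2048/1277 C=923136/335851 G=1024/1277 H=1024/1277] → run G
t=4: vr[B=2048/1277 C=923136/335851 E=1024/1277 G=3868672/3193777 H=1024/1277] → run E
t=5: vr[B=2048/1277 C=923136/335851 E=1465856/1012661 G=3868672/3193777 H=1024/1277] → run H
t=6: vr[B=2048/1277 C=923136/335851 E=1465856/1012661 G=3868672/3193777 H=4503552/3985517] → run H
t=7: vr[B=2048/1277 C=923136/335851 E=1465856/1012661 G=3868672/3193777 H=5811200/3985517] → run G
t=8: vr[B=2048/1277 C=923136/335851 E=1465856/1012661 G=5176320/3193777 H=5811200/3985517] → run E
t=9: vr[B=2048/1277 C=923136/335851 E=2119680/1012661 G=5176320/3193777 H=5811200/3985517] → run H
t=10: vr[B=2048/1277 C=923136/335851 E=2119680/1012661 G=5176320/3193777] → run B
t=11: vr[B=3072/1277 C=923136/335851 E=2119680/1012661 G=5176320/3193777] → run G
t=12: vr[B=3072/1277 C=923136/335851 E=2119680/1012661 G=6483968/3193777] → run G
t=13: vr[B=3072/1277 C=923136/335851 E=2119680/1012661 G=7791616/3193777] → run E
t=14: vr[B=3072/1277 C=923136/335851 E=2773504/1012661 G=7791616/3193777] → run B
t=15: vr[C=923136/335851 E=2773504/1012661 G=7791616/3193777] → run G
t=16: vr[C=923136/335851 E=2773504/1012661] → run E
t=17: vr[C=923136/335851] → run C
t=18: (idle)
t=19: (idle)
t=20: (idle)
t=21: (idle)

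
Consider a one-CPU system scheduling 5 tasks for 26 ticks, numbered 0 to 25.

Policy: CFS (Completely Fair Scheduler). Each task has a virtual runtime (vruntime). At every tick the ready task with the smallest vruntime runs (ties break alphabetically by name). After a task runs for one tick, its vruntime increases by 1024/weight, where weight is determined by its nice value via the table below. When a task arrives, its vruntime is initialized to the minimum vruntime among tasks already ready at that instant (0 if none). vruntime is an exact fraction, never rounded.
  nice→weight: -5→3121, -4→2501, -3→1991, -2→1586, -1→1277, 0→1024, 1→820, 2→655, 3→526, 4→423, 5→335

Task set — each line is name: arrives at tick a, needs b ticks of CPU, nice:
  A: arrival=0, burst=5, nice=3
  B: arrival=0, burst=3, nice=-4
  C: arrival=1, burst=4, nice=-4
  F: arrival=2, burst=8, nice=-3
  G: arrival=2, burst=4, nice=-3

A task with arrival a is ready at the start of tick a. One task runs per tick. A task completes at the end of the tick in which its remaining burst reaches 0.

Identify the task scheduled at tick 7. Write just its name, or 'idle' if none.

t=0: vr[A=0 B=0] → run A
t=1: vr[A=512/263 B=0 C=0] → run B
t=2: vr[A=512/263 B=1024/2501 C=0 F=0 G=0] → run C
t=3: vr[A=512/263 B=1024/2501 C=1024/2501 F=0 G=0] → run F
t=4: vr[A=512/263 B=1024/2501 C=1024/2501 F=1024/1991 G=0] → run G
t=5: vr[A=512/263 B=1024/2501 C=1024/2501 F=1024/1991 G=1024/1991] → run B
t=6: vr[A=512/263 B=2048/2501 C=1024/2501 F=1024/1991 G=1024/1991] → run C
t=7: vr[A=512/263 B=2048/2501 C=2048/2501 F=1024/1991 G=1024/1991] → run F
t=8: vr[A=512/263 B=2048/2501 C=2048/2501 F=2048/1991 G=1024/1991] → run G
t=9: vr[A=512/263 B=2048/2501 C=2048/2501 F=2048/1991 G=2048/1991] → run B
t=10: vr[A=512/263 C=2048/2501 F=2048/1991 G=2048/1991] → run C
t=11: vr[A=512/263 C=3072/2501 F=2048/1991 G=2048/1991] → run F
t=12: vr[A=512/263 C=3072/2501 F=3072/1991 G=2048/1991] → run G
t=13: vr[A=512/263 C=3072/2501 F=3072/1991 G=3072/1991] → run C
t=14: vr[A=512/263 F=3072/1991 G=3072/1991] → run F
t=15: vr[A=512/263 F=4096/1991 G=3072/1991] → run G
t=16: vr[A=512/263 F=4096/1991] → run A
t=17: vr[A=1024/263 F=4096/1991] → run F
t=18: vr[A=1024/263 F=5120/1991] → run F
t=19: vr[A=1024/263 F=6144/1991] → run F
t=20: vr[A=1024/263 F=7168/1991] → run F
t=21: vr[A=1024/263] → run A
t=22: vr[A=1536/263] → run A
t=23: vr[A=2048/263] → run A
t=24: (idle)
t=25: (idle)

running at tick 7 = F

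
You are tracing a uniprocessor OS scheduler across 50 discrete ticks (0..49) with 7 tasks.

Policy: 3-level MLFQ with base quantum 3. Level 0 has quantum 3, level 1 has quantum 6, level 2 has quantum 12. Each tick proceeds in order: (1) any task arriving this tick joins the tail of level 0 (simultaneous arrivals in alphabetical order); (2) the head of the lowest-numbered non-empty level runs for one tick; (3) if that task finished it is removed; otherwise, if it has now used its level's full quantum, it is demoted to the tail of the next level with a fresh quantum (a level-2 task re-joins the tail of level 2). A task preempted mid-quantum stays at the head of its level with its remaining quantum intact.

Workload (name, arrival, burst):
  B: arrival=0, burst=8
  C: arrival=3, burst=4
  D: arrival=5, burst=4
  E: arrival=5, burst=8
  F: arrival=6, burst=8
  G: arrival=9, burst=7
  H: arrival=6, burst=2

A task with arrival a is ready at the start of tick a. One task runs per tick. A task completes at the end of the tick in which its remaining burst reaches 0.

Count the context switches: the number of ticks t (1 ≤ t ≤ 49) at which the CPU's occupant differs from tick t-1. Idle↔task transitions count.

t=0: L0/L1/L2 = B/-/- → run B
t=1: L0/L1/L2 = B/-/- → run B
t=2: L0/L1/L2 = B/-/- → run B
t=3: L0/L1/L2 = C/B/- → run C
t=4: L0/L1/L2 = C/B/- → run C
t=5: L0/L1/L2 = CDE/B/- → run C
t=6: L0/L1/L2 = DEFH/BC/- → run D
t=7: L0/L1/L2 = DEFH/BC/- → run D
t=8: L0/L1/L2 = DEFH/BC/- → run D
t=9: L0/L1/L2 = EFHG/BCD/- → run E
t=10: L0/L1/L2 = EFHG/BCD/- → run E
t=11: L0/L1/L2 = EFHG/BCD/- → run E
t=12: L0/L1/L2 = FHG/BCDE/- → run F
t=13: L0/L1/L2 = FHG/BCDE/- → run F
t=14: L0/L1/L2 = FHG/BCDE/- → run F
t=15: L0/L1/L2 = HG/BCDEF/- → run H
t=16: L0/L1/L2 = HG/BCDEF/- → run H
t=17: L0/L1/L2 = G/BCDEF/- → run G
t=18: L0/L1/L2 = G/BCDEF/- → run G
t=19: L0/L1/L2 = G/BCDEF/- → run G
t=20: L0/L1/L2 = -/BCDEFG/- → run B
t=21: L0/L1/L2 = -/BCDEFG/- → run B
t=22: L0/L1/L2 = -/BCDEFG/- → run B
t=23: L0/L1/L2 = -/BCDEFG/- → run B
t=24: L0/L1/L2 = -/BCDEFG/- → run B
t=25: L0/L1/L2 = -/CDEFG/- → run C
t=26: L0/L1/L2 = -/DEFG/- → run D
t=27: L0/L1/L2 = -/EFG/- → run E
t=28: L0/L1/L2 = -/EFG/- → run E
t=29: L0/L1/L2 = -/EFG/- → run E
t=30: L0/L1/L2 = -/EFG/- → run E
t=31: L0/L1/L2 = -/EFG/- → run E
t=32: L0/L1/L2 = -/FG/- → run F
t=33: L0/L1/L2 = -/FG/- → run F
t=34: L0/L1/L2 = -/FG/- → run F
t=35: L0/L1/L2 = -/FG/- → run F
t=36: L0/L1/L2 = -/FG/- → run F
t=37: L0/L1/L2 = -/G/- → run G
t=38: L0/L1/L2 = -/G/- → run G
t=39: L0/L1/L2 = -/G/- → run G
t=40: L0/L1/L2 = -/G/- → run G
t=41: (idle)
t=42: (idle)
t=43: (idle)
t=44: (idle)
t=45: (idle)
t=46: (idle)
t=47: (idle)
t=48: (idle)
t=49: (idle)

context switches = 13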